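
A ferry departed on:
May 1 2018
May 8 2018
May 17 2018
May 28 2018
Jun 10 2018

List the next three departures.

Jun 25 2018, Jul 12 2018, Jul 31 2018

Gaps: 7, 9, 11, 13 days — each gap is 2 larger than the previous one.
Next gap: 15 days. Jun 10 2018 + 15 days = Jun 25 2018.
Next gap: 17 days. Jun 25 2018 + 17 days = Jul 12 2018.
Next gap: 19 days. Jul 12 2018 + 19 days = Jul 31 2018.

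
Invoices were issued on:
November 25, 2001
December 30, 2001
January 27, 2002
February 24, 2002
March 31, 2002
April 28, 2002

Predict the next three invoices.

These are Sundays with 35, 28, 28, 35, 28-day gaps.
Each is the final Sunday of its month — December 30, 2001 is past the 28th, so '4th Sunday' doesn't fit.
May 2002 ends with Sunday May 26, 2002.
Last Sunday of June 2002: June 30, 2002.
July 2002 ends with Sunday July 28, 2002.

May 26, 2002; June 30, 2002; July 28, 2002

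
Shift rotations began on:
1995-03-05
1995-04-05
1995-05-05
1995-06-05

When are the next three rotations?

Each date is the 5th; the gaps (31, 30, 31) track the month lengths.
The rule is the 5th of each month.
July 1995: 1995-07-05.
Next: August 1995 → 1995-08-05.
September 1995: 1995-09-05.

1995-07-05, 1995-08-05, 1995-09-05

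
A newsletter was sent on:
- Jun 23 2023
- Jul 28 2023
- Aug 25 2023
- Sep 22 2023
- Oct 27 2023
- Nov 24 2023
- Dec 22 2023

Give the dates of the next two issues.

Jan 26 2024, Feb 23 2024

All dates are Fridays, 35, 28, 28, 35, 28, 28 days apart.
Specifically, the 4th Friday of each month.
4th Friday of January 2024: Jan 26 2024.
February 2024 — 4th Friday is Feb 23 2024.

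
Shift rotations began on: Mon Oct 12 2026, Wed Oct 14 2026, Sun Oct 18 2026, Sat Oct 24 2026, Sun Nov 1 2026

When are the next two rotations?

Wed Nov 11 2026, Mon Nov 23 2026

Gaps: 2, 4, 6, 8 days — each gap is 2 larger than the previous one.
Next gap: 10 days. Sun Nov 1 2026 + 10 days = Wed Nov 11 2026.
Next gap: 12 days. Wed Nov 11 2026 + 12 days = Mon Nov 23 2026.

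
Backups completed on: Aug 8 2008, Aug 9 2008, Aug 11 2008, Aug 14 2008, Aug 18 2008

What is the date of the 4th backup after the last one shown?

Sep 13 2008

The spacing grows by 1 each time: 1, 2, 3, 4 days.
Next gap: 5 days. Aug 18 2008 + 5 days = Aug 23 2008.
Next gap: 6 days. Aug 23 2008 + 6 days = Aug 29 2008.
Next gap: 7 days. Aug 29 2008 + 7 days = Sep 5 2008.
Next gap: 8 days. Sep 5 2008 + 8 days = Sep 13 2008.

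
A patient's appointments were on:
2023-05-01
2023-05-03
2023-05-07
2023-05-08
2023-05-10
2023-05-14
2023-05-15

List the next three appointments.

Every event lands on a Monday or Wednesday or Sunday (gaps cycle 2, 4, 1, 2, 4, 1).
So the schedule is: every Monday, Wednesday and Sunday.
Next Wednesday: 2023-05-17.
The following Sunday is 2023-05-21.
Next Monday: 2023-05-22.

2023-05-17, 2023-05-21, 2023-05-22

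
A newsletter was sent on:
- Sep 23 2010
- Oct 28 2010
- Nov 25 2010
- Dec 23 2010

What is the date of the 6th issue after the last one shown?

All dates are Thursdays, 35, 28, 28 days apart.
Specifically, the 4th Thursday of each month.
January 2011 — 4th Thursday is Jan 27 2011.
4th Thursday of February 2011: Feb 24 2011.
March 2011 — 4th Thursday is Mar 24 2011.
4th Thursday of April 2011: Apr 28 2011.
May 2011 — 4th Thursday is May 26 2011.
June 2011 — 4th Thursday is Jun 23 2011.

Jun 23 2011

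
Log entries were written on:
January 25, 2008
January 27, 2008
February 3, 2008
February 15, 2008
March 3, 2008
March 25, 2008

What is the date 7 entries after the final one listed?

January 13, 2009

Intervals are 2, 7, 12, 17, 22 days — an arithmetic progression with common difference 5.
Next gap: 27 days. March 25, 2008 + 27 days = April 21, 2008.
Next gap: 32 days. April 21, 2008 + 32 days = May 23, 2008.
Next gap: 37 days. May 23, 2008 + 37 days = June 29, 2008.
Next gap: 42 days. June 29, 2008 + 42 days = August 10, 2008.
Next gap: 47 days. August 10, 2008 + 47 days = September 26, 2008.
Next gap: 52 days. September 26, 2008 + 52 days = November 17, 2008.
Next gap: 57 days. November 17, 2008 + 57 days = January 13, 2009.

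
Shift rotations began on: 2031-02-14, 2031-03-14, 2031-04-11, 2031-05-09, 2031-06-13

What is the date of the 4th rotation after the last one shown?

2031-10-10

All dates are Fridays, 28, 28, 28, 35 days apart.
Specifically, the 2nd Friday of each month.
2nd Friday of July 2031: 2031-07-11.
2nd Friday of August 2031: 2031-08-08.
September 2031 — 2nd Friday is 2031-09-12.
October 2031 — 2nd Friday is 2031-10-10.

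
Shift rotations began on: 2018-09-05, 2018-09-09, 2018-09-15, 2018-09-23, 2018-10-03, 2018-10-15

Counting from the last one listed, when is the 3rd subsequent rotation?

Intervals are 4, 6, 8, 10, 12 days — an arithmetic progression with common difference 2.
Next gap: 14 days. 2018-10-15 + 14 days = 2018-10-29.
Next gap: 16 days. 2018-10-29 + 16 days = 2018-11-14.
Next gap: 18 days. 2018-11-14 + 18 days = 2018-12-02.

2018-12-02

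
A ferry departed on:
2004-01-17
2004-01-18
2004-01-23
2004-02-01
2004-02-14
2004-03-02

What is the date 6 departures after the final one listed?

2004-09-04

Intervals are 1, 5, 9, 13, 17 days — an arithmetic progression with common difference 4.
Next gap: 21 days. 2004-03-02 + 21 days = 2004-03-23.
Next gap: 25 days. 2004-03-23 + 25 days = 2004-04-17.
Next gap: 29 days. 2004-04-17 + 29 days = 2004-05-16.
Next gap: 33 days. 2004-05-16 + 33 days = 2004-06-18.
Next gap: 37 days. 2004-06-18 + 37 days = 2004-07-25.
Next gap: 41 days. 2004-07-25 + 41 days = 2004-09-04.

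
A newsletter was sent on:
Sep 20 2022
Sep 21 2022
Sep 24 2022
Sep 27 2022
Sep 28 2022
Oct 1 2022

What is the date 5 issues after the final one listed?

Gaps: 1, 3, 3, 1, 3 days — not constant, but cyclic with period 3.
The events fall on every Tuesday, Wednesday and Saturday.
Next Tuesday: Oct 4 2022.
Next Wednesday: Oct 5 2022.
Next Saturday: Oct 8 2022.
Next Tuesday: Oct 11 2022.
Next Wednesday: Oct 12 2022.

Oct 12 2022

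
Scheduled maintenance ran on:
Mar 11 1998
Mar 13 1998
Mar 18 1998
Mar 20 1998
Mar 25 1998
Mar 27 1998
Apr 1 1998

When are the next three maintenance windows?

The gap pattern 2, 5, 2, 5, 2, 5 repeats every 2 events.
These are the Wednesdays and Fridays of each week.
Next Friday: Apr 3 1998.
Next Wednesday: Apr 8 1998.
Next Friday: Apr 10 1998.

Apr 3 1998, Apr 8 1998, Apr 10 1998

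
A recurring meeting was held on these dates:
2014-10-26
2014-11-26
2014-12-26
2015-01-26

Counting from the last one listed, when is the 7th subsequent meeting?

2015-08-26

The day-of-month is always 26 (31, 30, 31 days between events).
So this recurs on the 26th of each month.
Next: February 2015 → 2015-02-26.
Next: March 2015 → 2015-03-26.
April 2015: 2015-04-26.
May 2015: 2015-05-26.
Next: June 2015 → 2015-06-26.
July 2015: 2015-07-26.
August 2015: 2015-08-26.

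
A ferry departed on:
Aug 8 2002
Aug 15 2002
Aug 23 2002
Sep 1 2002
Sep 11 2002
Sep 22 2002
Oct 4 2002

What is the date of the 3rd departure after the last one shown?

The spacing grows by 1 each time: 7, 8, 9, 10, 11, 12 days.
Next gap: 13 days. Oct 4 2002 + 13 days = Oct 17 2002.
Next gap: 14 days. Oct 17 2002 + 14 days = Oct 31 2002.
Next gap: 15 days. Oct 31 2002 + 15 days = Nov 15 2002.

Nov 15 2002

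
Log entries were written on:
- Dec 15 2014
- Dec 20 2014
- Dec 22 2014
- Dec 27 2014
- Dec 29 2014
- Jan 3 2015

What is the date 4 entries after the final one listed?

The gap pattern 5, 2, 5, 2, 5 repeats every 2 events.
These are the Mondays and Saturdays of each week.
The following Monday is Jan 5 2015.
Next Saturday: Jan 10 2015.
The following Monday is Jan 12 2015.
Next Saturday: Jan 17 2015.

Jan 17 2015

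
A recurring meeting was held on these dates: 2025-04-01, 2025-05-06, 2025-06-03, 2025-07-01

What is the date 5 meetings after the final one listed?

All dates are Tuesdays, 35, 28, 28 days apart.
Specifically, the 1st Tuesday of each month.
August 2025 — 1st Tuesday is 2025-08-05.
September 2025 — 1st Tuesday is 2025-09-02.
October 2025 — 1st Tuesday is 2025-10-07.
November 2025 — 1st Tuesday is 2025-11-04.
1st Tuesday of December 2025: 2025-12-02.

2025-12-02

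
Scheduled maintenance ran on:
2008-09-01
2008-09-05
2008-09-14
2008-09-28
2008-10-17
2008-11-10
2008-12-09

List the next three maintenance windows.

The spacing grows by 5 each time: 4, 9, 14, 19, 24, 29 days.
Next gap: 34 days. 2008-12-09 + 34 days = 2009-01-12.
Next gap: 39 days. 2009-01-12 + 39 days = 2009-02-20.
Next gap: 44 days. 2009-02-20 + 44 days = 2009-04-05.

2009-01-12, 2009-02-20, 2009-04-05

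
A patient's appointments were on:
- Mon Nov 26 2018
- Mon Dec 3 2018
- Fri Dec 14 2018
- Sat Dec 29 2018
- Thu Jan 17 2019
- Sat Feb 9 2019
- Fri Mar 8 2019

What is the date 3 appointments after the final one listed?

Intervals are 7, 11, 15, 19, 23, 27 days — an arithmetic progression with common difference 4.
Next gap: 31 days. Fri Mar 8 2019 + 31 days = Mon Apr 8 2019.
Next gap: 35 days. Mon Apr 8 2019 + 35 days = Mon May 13 2019.
Next gap: 39 days. Mon May 13 2019 + 39 days = Fri Jun 21 2019.

Fri Jun 21 2019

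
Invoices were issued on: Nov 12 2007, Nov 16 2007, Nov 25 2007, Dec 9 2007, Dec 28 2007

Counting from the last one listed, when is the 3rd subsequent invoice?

Gaps: 4, 9, 14, 19 days — each gap is 5 larger than the previous one.
Next gap: 24 days. Dec 28 2007 + 24 days = Jan 21 2008.
Next gap: 29 days. Jan 21 2008 + 29 days = Feb 19 2008.
Next gap: 34 days. Feb 19 2008 + 34 days = Mar 24 2008.

Mar 24 2008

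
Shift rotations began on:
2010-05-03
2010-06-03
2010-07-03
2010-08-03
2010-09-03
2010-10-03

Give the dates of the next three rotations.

2010-11-03, 2010-12-03, 2011-01-03

Each date is the 3rd; the gaps (31, 30, 31, 31, 30) track the month lengths.
The rule is the 3rd of each month.
November 2010: 2010-11-03.
Next: December 2010 → 2010-12-03.
January 2011: 2011-01-03.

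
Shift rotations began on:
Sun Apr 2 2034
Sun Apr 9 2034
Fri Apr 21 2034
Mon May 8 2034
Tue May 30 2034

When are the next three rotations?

Mon Jun 26 2034, Fri Jul 28 2034, Sun Sep 3 2034

The spacing grows by 5 each time: 7, 12, 17, 22 days.
Next gap: 27 days. Tue May 30 2034 + 27 days = Mon Jun 26 2034.
Next gap: 32 days. Mon Jun 26 2034 + 32 days = Fri Jul 28 2034.
Next gap: 37 days. Fri Jul 28 2034 + 37 days = Sun Sep 3 2034.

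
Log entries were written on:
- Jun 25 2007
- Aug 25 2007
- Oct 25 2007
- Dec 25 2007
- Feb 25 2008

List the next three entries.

Each date is the 25th; the gaps (61, 61, 61, 62) track the month lengths.
The rule is the 25th of every 2 months.
April 2008: Apr 25 2008.
June 2008: Jun 25 2008.
Next: August 2008 → Aug 25 2008.

Apr 25 2008, Jun 25 2008, Aug 25 2008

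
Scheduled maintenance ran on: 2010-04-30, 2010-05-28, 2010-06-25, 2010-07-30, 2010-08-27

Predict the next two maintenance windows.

2010-09-24, 2010-10-29

All Fridays; the gaps (28, 28, 35, 28) vary with month length.
This is the last Friday of each month.
Last Friday of September 2010: 2010-09-24.
Last Friday of October 2010: 2010-10-29.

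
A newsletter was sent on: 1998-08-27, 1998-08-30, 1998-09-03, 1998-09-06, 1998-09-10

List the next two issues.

1998-09-13, 1998-09-17

The gap pattern 3, 4, 3, 4 repeats every 2 events.
These are the Thursdays and Sundays of each week.
The following Sunday is 1998-09-13.
The following Thursday is 1998-09-17.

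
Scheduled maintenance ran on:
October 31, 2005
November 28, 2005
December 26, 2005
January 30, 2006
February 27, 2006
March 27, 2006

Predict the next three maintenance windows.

Every date is a Monday; gaps 28, 28, 35, 28, 28 days.
Each is the last Monday of its month (at least one falls on the 29th or later, ruling out '4th Monday').
April 2006 ends with Monday April 24, 2006.
Last Monday of May 2006: May 29, 2006.
June 2006 ends with Monday June 26, 2006.

April 24, 2006; May 29, 2006; June 26, 2006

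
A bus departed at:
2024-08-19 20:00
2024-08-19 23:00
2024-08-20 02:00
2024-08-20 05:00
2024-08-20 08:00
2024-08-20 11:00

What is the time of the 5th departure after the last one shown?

Gaps: 3, 3, 3, 3, 3 hours — each event is 3 hours after the previous one.
2024-08-20 11:00 + 3 h = 2024-08-20 14:00.
2024-08-20 14:00 + 3 h = 2024-08-20 17:00.
2024-08-20 17:00 + 3 h = 2024-08-20 20:00.
2024-08-20 20:00 + 3 h = 2024-08-20 23:00.
2024-08-20 23:00 + 3 h = 2024-08-21 02:00.

2024-08-21 02:00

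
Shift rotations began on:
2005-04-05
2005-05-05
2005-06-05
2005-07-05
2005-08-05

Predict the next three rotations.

2005-09-05, 2005-10-05, 2005-11-05

Gaps: 30, 31, 30, 31 days — not constant. Every event is on the 5th of the month.
Pattern: the 5th of each month.
Next: September 2005 → 2005-09-05.
Next: October 2005 → 2005-10-05.
November 2005: 2005-11-05.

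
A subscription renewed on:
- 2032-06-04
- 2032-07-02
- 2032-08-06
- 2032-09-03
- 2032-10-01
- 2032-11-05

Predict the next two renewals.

2032-12-03, 2033-01-07

Gaps: 28, 35, 28, 28, 35 days — a mix of 28 and 35. Every date is a Friday.
Each is the 1st Friday of its month.
1st Friday of December 2032: 2032-12-03.
January 2033 — 1st Friday is 2033-01-07.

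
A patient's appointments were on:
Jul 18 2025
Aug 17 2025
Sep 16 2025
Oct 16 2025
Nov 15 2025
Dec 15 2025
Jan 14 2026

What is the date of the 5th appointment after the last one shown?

The spacing is 30, 30, 30, 30, 30, 30 days — always 30 days.
Jan 14 2026 + 30 days = Feb 13 2026.
Feb 13 2026 + 30 days = Mar 15 2026.
Mar 15 2026 + 30 days = Apr 14 2026.
Apr 14 2026 + 30 days = May 14 2026.
May 14 2026 + 30 days = Jun 13 2026.

Jun 13 2026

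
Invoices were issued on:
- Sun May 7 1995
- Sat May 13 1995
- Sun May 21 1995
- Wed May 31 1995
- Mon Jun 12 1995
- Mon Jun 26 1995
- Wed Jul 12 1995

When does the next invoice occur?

Sun Jul 30 1995

Gaps: 6, 8, 10, 12, 14, 16 days — each gap is 2 larger than the previous one.
Next gap: 18 days. Wed Jul 12 1995 + 18 days = Sun Jul 30 1995.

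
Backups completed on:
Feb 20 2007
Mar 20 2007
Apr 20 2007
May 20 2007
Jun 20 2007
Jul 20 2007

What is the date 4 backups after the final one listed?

Each date is the 20th; the gaps (28, 31, 30, 31, 30) track the month lengths.
The rule is the 20th of each month.
August 2007: Aug 20 2007.
Next: September 2007 → Sep 20 2007.
October 2007: Oct 20 2007.
November 2007: Nov 20 2007.

Nov 20 2007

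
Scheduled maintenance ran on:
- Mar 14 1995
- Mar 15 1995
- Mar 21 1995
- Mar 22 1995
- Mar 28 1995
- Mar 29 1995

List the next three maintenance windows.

Apr 4 1995, Apr 5 1995, Apr 11 1995

Gaps: 1, 6, 1, 6, 1 days — not constant, but cyclic with period 2.
The events fall on every Tuesday and Wednesday.
The following Tuesday is Apr 4 1995.
The following Wednesday is Apr 5 1995.
Next Tuesday: Apr 11 1995.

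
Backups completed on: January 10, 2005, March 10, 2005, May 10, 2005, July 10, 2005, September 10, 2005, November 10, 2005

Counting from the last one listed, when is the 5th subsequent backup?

September 10, 2006

The day-of-month is always 10 (59, 61, 61, 62, 61 days between events).
So this recurs on the 10th of every 2 months.
January 2006: January 10, 2006.
Next: March 2006 → March 10, 2006.
May 2006: May 10, 2006.
Next: July 2006 → July 10, 2006.
Next: September 2006 → September 10, 2006.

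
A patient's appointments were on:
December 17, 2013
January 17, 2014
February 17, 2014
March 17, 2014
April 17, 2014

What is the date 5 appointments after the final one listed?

September 17, 2014

Each date is the 17th; the gaps (31, 31, 28, 31) track the month lengths.
The rule is the 17th of each month.
May 2014: May 17, 2014.
June 2014: June 17, 2014.
July 2014: July 17, 2014.
August 2014: August 17, 2014.
September 2014: September 17, 2014.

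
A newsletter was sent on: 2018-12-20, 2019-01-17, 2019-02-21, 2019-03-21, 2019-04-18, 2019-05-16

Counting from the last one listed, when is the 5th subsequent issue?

2019-10-17

Gaps: 28, 35, 28, 28, 28 days — a mix of 28 and 35. Every date is a Thursday.
Each is the 3rd Thursday of its month.
3rd Thursday of June 2019: 2019-06-20.
July 2019 — 3rd Thursday is 2019-07-18.
3rd Thursday of August 2019: 2019-08-15.
September 2019 — 3rd Thursday is 2019-09-19.
3rd Thursday of October 2019: 2019-10-17.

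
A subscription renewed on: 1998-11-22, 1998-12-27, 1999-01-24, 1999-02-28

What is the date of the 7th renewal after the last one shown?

1999-09-26

Gaps: 35, 28, 35 days — a mix of 28 and 35. Every date is a Sunday.
Each is the 4th Sunday of its month.
4th Sunday of March 1999: 1999-03-28.
April 1999 — 4th Sunday is 1999-04-25.
4th Sunday of May 1999: 1999-05-23.
4th Sunday of June 1999: 1999-06-27.
July 1999 — 4th Sunday is 1999-07-25.
August 1999 — 4th Sunday is 1999-08-22.
4th Sunday of September 1999: 1999-09-26.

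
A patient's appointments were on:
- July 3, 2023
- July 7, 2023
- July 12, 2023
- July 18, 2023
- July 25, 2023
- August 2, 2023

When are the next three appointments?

Gaps: 4, 5, 6, 7, 8 days — each gap is 1 larger than the previous one.
Next gap: 9 days. August 2, 2023 + 9 days = August 11, 2023.
Next gap: 10 days. August 11, 2023 + 10 days = August 21, 2023.
Next gap: 11 days. August 21, 2023 + 11 days = September 1, 2023.

August 11, 2023; August 21, 2023; September 1, 2023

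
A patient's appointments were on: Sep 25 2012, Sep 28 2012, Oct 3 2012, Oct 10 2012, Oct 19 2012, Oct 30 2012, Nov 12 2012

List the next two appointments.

Nov 27 2012, Dec 14 2012

Intervals are 3, 5, 7, 9, 11, 13 days — an arithmetic progression with common difference 2.
Next gap: 15 days. Nov 12 2012 + 15 days = Nov 27 2012.
Next gap: 17 days. Nov 27 2012 + 17 days = Dec 14 2012.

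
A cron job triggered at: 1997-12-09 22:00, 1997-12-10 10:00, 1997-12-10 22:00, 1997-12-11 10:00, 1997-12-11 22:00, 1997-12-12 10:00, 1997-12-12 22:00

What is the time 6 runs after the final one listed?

Spacing: 12, 12, 12, 12, 12, 12 h — constant 12 h.
1997-12-12 22:00 + 12 h = 1997-12-13 10:00.
1997-12-13 10:00 + 12 h = 1997-12-13 22:00.
1997-12-13 22:00 + 12 h = 1997-12-14 10:00.
1997-12-14 10:00 + 12 h = 1997-12-14 22:00.
1997-12-14 22:00 + 12 h = 1997-12-15 10:00.
1997-12-15 10:00 + 12 h = 1997-12-15 22:00.

1997-12-15 22:00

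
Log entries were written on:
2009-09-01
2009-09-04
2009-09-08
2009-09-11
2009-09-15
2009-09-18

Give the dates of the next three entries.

2009-09-22, 2009-09-25, 2009-09-29

Every event lands on a Tuesday or Friday (gaps cycle 3, 4, 3, 4, 3).
So the schedule is: every Tuesday and Friday.
The following Tuesday is 2009-09-22.
The following Friday is 2009-09-25.
The following Tuesday is 2009-09-29.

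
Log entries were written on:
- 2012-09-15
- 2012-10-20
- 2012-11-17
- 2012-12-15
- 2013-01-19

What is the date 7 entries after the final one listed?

All dates are Saturdays, 35, 28, 28, 35 days apart.
Specifically, the 3rd Saturday of each month.
February 2013 — 3rd Saturday is 2013-02-16.
3rd Saturday of March 2013: 2013-03-16.
April 2013 — 3rd Saturday is 2013-04-20.
3rd Saturday of May 2013: 2013-05-18.
June 2013 — 3rd Saturday is 2013-06-15.
3rd Saturday of July 2013: 2013-07-20.
August 2013 — 3rd Saturday is 2013-08-17.

2013-08-17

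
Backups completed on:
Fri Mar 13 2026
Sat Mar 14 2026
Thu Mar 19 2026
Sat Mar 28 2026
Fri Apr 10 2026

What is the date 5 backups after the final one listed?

Intervals are 1, 5, 9, 13 days — an arithmetic progression with common difference 4.
Next gap: 17 days. Fri Apr 10 2026 + 17 days = Mon Apr 27 2026.
Next gap: 21 days. Mon Apr 27 2026 + 21 days = Mon May 18 2026.
Next gap: 25 days. Mon May 18 2026 + 25 days = Fri Jun 12 2026.
Next gap: 29 days. Fri Jun 12 2026 + 29 days = Sat Jul 11 2026.
Next gap: 33 days. Sat Jul 11 2026 + 33 days = Thu Aug 13 2026.

Thu Aug 13 2026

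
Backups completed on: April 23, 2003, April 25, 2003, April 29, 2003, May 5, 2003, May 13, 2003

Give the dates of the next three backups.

Intervals are 2, 4, 6, 8 days — an arithmetic progression with common difference 2.
Next gap: 10 days. May 13, 2003 + 10 days = May 23, 2003.
Next gap: 12 days. May 23, 2003 + 12 days = June 4, 2003.
Next gap: 14 days. June 4, 2003 + 14 days = June 18, 2003.

May 23, 2003; June 4, 2003; June 18, 2003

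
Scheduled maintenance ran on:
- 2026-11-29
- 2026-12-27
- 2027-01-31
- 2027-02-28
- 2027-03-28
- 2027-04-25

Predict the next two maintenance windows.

2027-05-30, 2027-06-27

These are Sundays with 28, 35, 28, 28, 28-day gaps.
Each is the final Sunday of its month — 2026-11-29 is past the 28th, so '4th Sunday' doesn't fit.
May 2027 ends with Sunday 2027-05-30.
June 2027 ends with Sunday 2027-06-27.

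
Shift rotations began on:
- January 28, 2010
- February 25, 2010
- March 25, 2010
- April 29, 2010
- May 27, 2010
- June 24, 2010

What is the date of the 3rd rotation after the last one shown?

Every date is a Thursday; gaps 28, 28, 35, 28, 28 days.
Each is the last Thursday of its month (at least one falls on the 29th or later, ruling out '4th Thursday').
July 2010 ends with Thursday July 29, 2010.
Last Thursday of August 2010: August 26, 2010.
September 2010 ends with Thursday September 30, 2010.

September 30, 2010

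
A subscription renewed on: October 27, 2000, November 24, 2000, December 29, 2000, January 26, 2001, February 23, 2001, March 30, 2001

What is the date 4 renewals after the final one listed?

July 27, 2001

All Fridays; the gaps (28, 35, 28, 28, 35) vary with month length.
This is the last Friday of each month.
April 2001 ends with Friday April 27, 2001.
May 2001 ends with Friday May 25, 2001.
Last Friday of June 2001: June 29, 2001.
July 2001 ends with Friday July 27, 2001.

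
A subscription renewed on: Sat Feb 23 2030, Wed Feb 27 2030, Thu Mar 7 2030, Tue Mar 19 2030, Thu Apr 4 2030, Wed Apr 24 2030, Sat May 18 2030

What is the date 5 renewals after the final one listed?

Gaps: 4, 8, 12, 16, 20, 24 days — each gap is 4 larger than the previous one.
Next gap: 28 days. Sat May 18 2030 + 28 days = Sat Jun 15 2030.
Next gap: 32 days. Sat Jun 15 2030 + 32 days = Wed Jul 17 2030.
Next gap: 36 days. Wed Jul 17 2030 + 36 days = Thu Aug 22 2030.
Next gap: 40 days. Thu Aug 22 2030 + 40 days = Tue Oct 1 2030.
Next gap: 44 days. Tue Oct 1 2030 + 44 days = Thu Nov 14 2030.

Thu Nov 14 2030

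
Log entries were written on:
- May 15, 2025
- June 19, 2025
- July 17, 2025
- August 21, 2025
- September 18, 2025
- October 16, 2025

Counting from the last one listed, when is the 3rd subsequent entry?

January 15, 2026

All dates are Thursdays, 35, 28, 35, 28, 28 days apart.
Specifically, the 3rd Thursday of each month.
November 2025 — 3rd Thursday is November 20, 2025.
December 2025 — 3rd Thursday is December 18, 2025.
January 2026 — 3rd Thursday is January 15, 2026.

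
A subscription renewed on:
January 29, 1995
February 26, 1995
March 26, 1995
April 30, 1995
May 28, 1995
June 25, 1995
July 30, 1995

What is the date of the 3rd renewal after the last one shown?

These are Sundays with 28, 28, 35, 28, 28, 35-day gaps.
Each is the final Sunday of its month — January 29, 1995 is past the 28th, so '4th Sunday' doesn't fit.
August 1995 ends with Sunday August 27, 1995.
September 1995 ends with Sunday September 24, 1995.
Last Sunday of October 1995: October 29, 1995.

October 29, 1995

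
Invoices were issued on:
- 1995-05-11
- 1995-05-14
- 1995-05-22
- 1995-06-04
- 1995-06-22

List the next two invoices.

The spacing grows by 5 each time: 3, 8, 13, 18 days.
Next gap: 23 days. 1995-06-22 + 23 days = 1995-07-15.
Next gap: 28 days. 1995-07-15 + 28 days = 1995-08-12.

1995-07-15, 1995-08-12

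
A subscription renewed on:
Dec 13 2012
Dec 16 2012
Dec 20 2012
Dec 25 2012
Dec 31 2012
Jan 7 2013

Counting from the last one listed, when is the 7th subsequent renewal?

The spacing grows by 1 each time: 3, 4, 5, 6, 7 days.
Next gap: 8 days. Jan 7 2013 + 8 days = Jan 15 2013.
Next gap: 9 days. Jan 15 2013 + 9 days = Jan 24 2013.
Next gap: 10 days. Jan 24 2013 + 10 days = Feb 3 2013.
Next gap: 11 days. Feb 3 2013 + 11 days = Feb 14 2013.
Next gap: 12 days. Feb 14 2013 + 12 days = Feb 26 2013.
Next gap: 13 days. Feb 26 2013 + 13 days = Mar 11 2013.
Next gap: 14 days. Mar 11 2013 + 14 days = Mar 25 2013.

Mar 25 2013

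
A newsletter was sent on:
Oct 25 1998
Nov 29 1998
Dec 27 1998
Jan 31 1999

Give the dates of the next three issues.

Feb 28 1999, Mar 28 1999, Apr 25 1999

Every date is a Sunday; gaps 35, 28, 35 days.
Each is the last Sunday of its month (at least one falls on the 29th or later, ruling out '4th Sunday').
February 1999 ends with Sunday Feb 28 1999.
March 1999 ends with Sunday Mar 28 1999.
Last Sunday of April 1999: Apr 25 1999.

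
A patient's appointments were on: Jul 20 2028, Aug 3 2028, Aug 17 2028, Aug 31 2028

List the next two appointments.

The spacing is 14, 14, 14 days — always 14 days.
Aug 31 2028 + 14 days = Sep 14 2028.
Sep 14 2028 + 14 days = Sep 28 2028.

Sep 14 2028, Sep 28 2028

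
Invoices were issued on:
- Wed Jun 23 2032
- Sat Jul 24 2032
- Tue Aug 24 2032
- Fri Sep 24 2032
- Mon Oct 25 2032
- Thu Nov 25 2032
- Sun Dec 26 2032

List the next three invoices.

Wed Jan 26 2033, Sat Feb 26 2033, Tue Mar 29 2033

The spacing is 31, 31, 31, 31, 31, 31 days — always 31 days.
Sun Dec 26 2032 + 31 days = Wed Jan 26 2033.
Wed Jan 26 2033 + 31 days = Sat Feb 26 2033.
Sat Feb 26 2033 + 31 days = Tue Mar 29 2033.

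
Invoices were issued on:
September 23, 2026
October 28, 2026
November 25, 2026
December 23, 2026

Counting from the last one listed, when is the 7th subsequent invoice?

Gaps: 35, 28, 28 days — a mix of 28 and 35. Every date is a Wednesday.
Each is the 4th Wednesday of its month.
January 2027 — 4th Wednesday is January 27, 2027.
February 2027 — 4th Wednesday is February 24, 2027.
4th Wednesday of March 2027: March 24, 2027.
April 2027 — 4th Wednesday is April 28, 2027.
May 2027 — 4th Wednesday is May 26, 2027.
4th Wednesday of June 2027: June 23, 2027.
July 2027 — 4th Wednesday is July 28, 2027.

July 28, 2027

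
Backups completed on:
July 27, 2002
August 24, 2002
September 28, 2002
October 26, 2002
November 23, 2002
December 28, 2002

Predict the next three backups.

Gaps: 28, 35, 28, 28, 35 days — a mix of 28 and 35. Every date is a Saturday.
Each is the 4th Saturday of its month.
January 2003 — 4th Saturday is January 25, 2003.
February 2003 — 4th Saturday is February 22, 2003.
4th Saturday of March 2003: March 22, 2003.

January 25, 2003; February 22, 2003; March 22, 2003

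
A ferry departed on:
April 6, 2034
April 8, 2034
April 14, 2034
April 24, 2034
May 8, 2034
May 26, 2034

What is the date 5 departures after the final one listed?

The spacing grows by 4 each time: 2, 6, 10, 14, 18 days.
Next gap: 22 days. May 26, 2034 + 22 days = June 17, 2034.
Next gap: 26 days. June 17, 2034 + 26 days = July 13, 2034.
Next gap: 30 days. July 13, 2034 + 30 days = August 12, 2034.
Next gap: 34 days. August 12, 2034 + 34 days = September 15, 2034.
Next gap: 38 days. September 15, 2034 + 38 days = October 23, 2034.

October 23, 2034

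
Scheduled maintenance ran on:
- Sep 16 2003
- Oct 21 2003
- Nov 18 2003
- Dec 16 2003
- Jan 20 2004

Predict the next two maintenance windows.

All dates are Tuesdays, 35, 28, 28, 35 days apart.
Specifically, the 3rd Tuesday of each month.
February 2004 — 3rd Tuesday is Feb 17 2004.
March 2004 — 3rd Tuesday is Mar 16 2004.

Feb 17 2004, Mar 16 2004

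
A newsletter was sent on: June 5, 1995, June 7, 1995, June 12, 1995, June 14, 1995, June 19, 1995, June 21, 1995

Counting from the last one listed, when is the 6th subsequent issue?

The gap pattern 2, 5, 2, 5, 2 repeats every 2 events.
These are the Mondays and Wednesdays of each week.
Next Monday: June 26, 1995.
Next Wednesday: June 28, 1995.
The following Monday is July 3, 1995.
The following Wednesday is July 5, 1995.
The following Monday is July 10, 1995.
Next Wednesday: July 12, 1995.

July 12, 1995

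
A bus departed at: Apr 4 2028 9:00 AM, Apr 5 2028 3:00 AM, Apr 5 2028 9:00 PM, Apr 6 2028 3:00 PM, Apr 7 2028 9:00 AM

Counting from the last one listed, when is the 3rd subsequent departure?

Spacing: 18, 18, 18, 18 h — constant 18 h.
Apr 7 2028 9:00 AM + 18 h = Apr 8 2028 3:00 AM.
Apr 8 2028 3:00 AM + 18 h = Apr 8 2028 9:00 PM.
Apr 8 2028 9:00 PM + 18 h = Apr 9 2028 3:00 PM.

Apr 9 2028 3:00 PM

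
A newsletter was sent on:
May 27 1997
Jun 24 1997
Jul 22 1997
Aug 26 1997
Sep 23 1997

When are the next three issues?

These are Tuesdays at 28- or 35-day spacing (28, 28, 35, 28).
The pattern: 4th Tuesday of the month.
October 1997 — 4th Tuesday is Oct 28 1997.
4th Tuesday of November 1997: Nov 25 1997.
December 1997 — 4th Tuesday is Dec 23 1997.

Oct 28 1997, Nov 25 1997, Dec 23 1997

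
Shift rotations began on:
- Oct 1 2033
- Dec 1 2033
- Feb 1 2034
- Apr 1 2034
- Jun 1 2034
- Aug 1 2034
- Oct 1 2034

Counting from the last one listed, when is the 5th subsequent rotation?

Aug 1 2035

Gaps: 61, 62, 59, 61, 61, 61 days — not constant. Every event is on the 1st of the month.
Pattern: the 1st of every 2 months.
Next: December 2034 → Dec 1 2034.
Next: February 2035 → Feb 1 2035.
April 2035: Apr 1 2035.
June 2035: Jun 1 2035.
Next: August 2035 → Aug 1 2035.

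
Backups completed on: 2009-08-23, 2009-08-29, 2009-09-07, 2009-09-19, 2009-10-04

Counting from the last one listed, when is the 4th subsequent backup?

Intervals are 6, 9, 12, 15 days — an arithmetic progression with common difference 3.
Next gap: 18 days. 2009-10-04 + 18 days = 2009-10-22.
Next gap: 21 days. 2009-10-22 + 21 days = 2009-11-12.
Next gap: 24 days. 2009-11-12 + 24 days = 2009-12-06.
Next gap: 27 days. 2009-12-06 + 27 days = 2010-01-02.

2010-01-02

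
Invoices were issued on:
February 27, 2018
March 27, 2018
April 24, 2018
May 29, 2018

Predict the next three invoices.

June 26, 2018; July 31, 2018; August 28, 2018

All Tuesdays; the gaps (28, 28, 35) vary with month length.
This is the last Tuesday of each month.
Last Tuesday of June 2018: June 26, 2018.
July 2018 ends with Tuesday July 31, 2018.
August 2018 ends with Tuesday August 28, 2018.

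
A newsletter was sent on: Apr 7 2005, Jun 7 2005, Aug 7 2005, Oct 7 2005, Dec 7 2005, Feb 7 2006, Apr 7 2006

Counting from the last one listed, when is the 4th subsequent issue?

Each date is the 7th; the gaps (61, 61, 61, 61, 62, 59) track the month lengths.
The rule is the 7th of every 2 months.
June 2006: Jun 7 2006.
August 2006: Aug 7 2006.
Next: October 2006 → Oct 7 2006.
Next: December 2006 → Dec 7 2006.

Dec 7 2006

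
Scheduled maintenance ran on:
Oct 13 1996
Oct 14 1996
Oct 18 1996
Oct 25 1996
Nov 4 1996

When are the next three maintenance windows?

Intervals are 1, 4, 7, 10 days — an arithmetic progression with common difference 3.
Next gap: 13 days. Nov 4 1996 + 13 days = Nov 17 1996.
Next gap: 16 days. Nov 17 1996 + 16 days = Dec 3 1996.
Next gap: 19 days. Dec 3 1996 + 19 days = Dec 22 1996.

Nov 17 1996, Dec 3 1996, Dec 22 1996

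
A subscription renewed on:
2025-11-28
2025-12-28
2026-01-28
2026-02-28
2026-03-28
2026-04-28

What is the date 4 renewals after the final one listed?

Gaps: 30, 31, 31, 28, 31 days — not constant. Every event is on the 28th of the month.
Pattern: the 28th of each month.
Next: May 2026 → 2026-05-28.
June 2026: 2026-06-28.
Next: July 2026 → 2026-07-28.
August 2026: 2026-08-28.

2026-08-28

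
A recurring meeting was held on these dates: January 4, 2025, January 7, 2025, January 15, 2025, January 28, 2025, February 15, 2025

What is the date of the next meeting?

March 10, 2025

The spacing grows by 5 each time: 3, 8, 13, 18 days.
Next gap: 23 days. February 15, 2025 + 23 days = March 10, 2025.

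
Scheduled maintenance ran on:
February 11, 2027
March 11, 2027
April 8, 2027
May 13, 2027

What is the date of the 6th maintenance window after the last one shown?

November 11, 2027

All dates are Thursdays, 28, 28, 35 days apart.
Specifically, the 2nd Thursday of each month.
2nd Thursday of June 2027: June 10, 2027.
July 2027 — 2nd Thursday is July 8, 2027.
August 2027 — 2nd Thursday is August 12, 2027.
2nd Thursday of September 2027: September 9, 2027.
2nd Thursday of October 2027: October 14, 2027.
2nd Thursday of November 2027: November 11, 2027.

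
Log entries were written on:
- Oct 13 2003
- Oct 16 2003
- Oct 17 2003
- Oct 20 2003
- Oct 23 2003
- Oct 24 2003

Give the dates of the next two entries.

Oct 27 2003, Oct 30 2003

Every event lands on a Monday or Thursday or Friday (gaps cycle 3, 1, 3, 3, 1).
So the schedule is: every Monday, Thursday and Friday.
The following Monday is Oct 27 2003.
The following Thursday is Oct 30 2003.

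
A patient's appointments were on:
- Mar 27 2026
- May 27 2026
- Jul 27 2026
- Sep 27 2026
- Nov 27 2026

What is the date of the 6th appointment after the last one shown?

Each date is the 27th; the gaps (61, 61, 62, 61) track the month lengths.
The rule is the 27th of every 2 months.
Next: January 2027 → Jan 27 2027.
March 2027: Mar 27 2027.
May 2027: May 27 2027.
July 2027: Jul 27 2027.
Next: September 2027 → Sep 27 2027.
Next: November 2027 → Nov 27 2027.

Nov 27 2027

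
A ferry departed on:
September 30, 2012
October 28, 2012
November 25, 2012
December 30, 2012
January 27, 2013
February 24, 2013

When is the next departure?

All Sundays; the gaps (28, 28, 35, 28, 28) vary with month length.
This is the last Sunday of each month.
Last Sunday of March 2013: March 31, 2013.

March 31, 2013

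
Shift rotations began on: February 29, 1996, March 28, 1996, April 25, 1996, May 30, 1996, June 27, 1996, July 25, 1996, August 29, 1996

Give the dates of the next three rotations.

All Thursdays; the gaps (28, 28, 35, 28, 28, 35) vary with month length.
This is the last Thursday of each month.
September 1996 ends with Thursday September 26, 1996.
October 1996 ends with Thursday October 31, 1996.
Last Thursday of November 1996: November 28, 1996.

September 26, 1996; October 31, 1996; November 28, 1996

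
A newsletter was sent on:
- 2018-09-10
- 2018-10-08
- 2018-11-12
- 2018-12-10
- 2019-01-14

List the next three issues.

2019-02-11, 2019-03-11, 2019-04-08

Gaps: 28, 35, 28, 35 days — a mix of 28 and 35. Every date is a Monday.
Each is the 2nd Monday of its month.
2nd Monday of February 2019: 2019-02-11.
2nd Monday of March 2019: 2019-03-11.
2nd Monday of April 2019: 2019-04-08.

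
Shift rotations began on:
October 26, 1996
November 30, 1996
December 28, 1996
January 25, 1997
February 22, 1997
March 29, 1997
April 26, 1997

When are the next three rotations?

May 31, 1997; June 28, 1997; July 26, 1997

Every date is a Saturday; gaps 35, 28, 28, 28, 35, 28 days.
Each is the last Saturday of its month (at least one falls on the 29th or later, ruling out '4th Saturday').
May 1997 ends with Saturday May 31, 1997.
Last Saturday of June 1997: June 28, 1997.
Last Saturday of July 1997: July 26, 1997.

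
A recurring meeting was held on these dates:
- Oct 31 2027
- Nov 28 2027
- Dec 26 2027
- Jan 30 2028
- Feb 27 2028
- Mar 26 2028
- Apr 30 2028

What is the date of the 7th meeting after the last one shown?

Nov 26 2028

These are Sundays with 28, 28, 35, 28, 28, 35-day gaps.
Each is the final Sunday of its month — Oct 31 2027 is past the 28th, so '4th Sunday' doesn't fit.
Last Sunday of May 2028: May 28 2028.
Last Sunday of June 2028: Jun 25 2028.
July 2028 ends with Sunday Jul 30 2028.
Last Sunday of August 2028: Aug 27 2028.
September 2028 ends with Sunday Sep 24 2028.
October 2028 ends with Sunday Oct 29 2028.
Last Sunday of November 2028: Nov 26 2028.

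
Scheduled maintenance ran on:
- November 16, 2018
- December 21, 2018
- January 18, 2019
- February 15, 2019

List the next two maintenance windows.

March 15, 2019; April 19, 2019

These are Fridays at 28- or 35-day spacing (35, 28, 28).
The pattern: 3rd Friday of the month.
March 2019 — 3rd Friday is March 15, 2019.
April 2019 — 3rd Friday is April 19, 2019.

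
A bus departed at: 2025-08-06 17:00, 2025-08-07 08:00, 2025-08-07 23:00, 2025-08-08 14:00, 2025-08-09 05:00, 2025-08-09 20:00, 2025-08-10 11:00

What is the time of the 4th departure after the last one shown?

Gaps: 15, 15, 15, 15, 15, 15 hours — each event is 15 hours after the previous one.
2025-08-10 11:00 + 15 h = 2025-08-11 02:00.
2025-08-11 02:00 + 15 h = 2025-08-11 17:00.
2025-08-11 17:00 + 15 h = 2025-08-12 08:00.
2025-08-12 08:00 + 15 h = 2025-08-12 23:00.

2025-08-12 23:00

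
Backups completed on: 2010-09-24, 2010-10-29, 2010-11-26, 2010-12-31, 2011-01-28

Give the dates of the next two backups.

2011-02-25, 2011-03-25

Every date is a Friday; gaps 35, 28, 35, 28 days.
Each is the last Friday of its month (at least one falls on the 29th or later, ruling out '4th Friday').
Last Friday of February 2011: 2011-02-25.
Last Friday of March 2011: 2011-03-25.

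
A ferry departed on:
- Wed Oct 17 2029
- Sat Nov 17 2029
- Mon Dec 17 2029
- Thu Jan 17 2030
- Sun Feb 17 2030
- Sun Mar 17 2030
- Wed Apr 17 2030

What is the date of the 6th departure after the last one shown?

Thu Oct 17 2030

The day-of-month is always 17 (31, 30, 31, 31, 28, 31 days between events).
So this recurs on the 17th of each month.
Next: May 2030 → Fri May 17 2030.
Next: June 2030 → Mon Jun 17 2030.
July 2030: Wed Jul 17 2030.
August 2030: Sat Aug 17 2030.
September 2030: Tue Sep 17 2030.
Next: October 2030 → Thu Oct 17 2030.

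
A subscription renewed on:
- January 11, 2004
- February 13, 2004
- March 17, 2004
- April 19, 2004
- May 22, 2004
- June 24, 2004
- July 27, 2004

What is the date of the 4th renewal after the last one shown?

December 6, 2004

Gaps between consecutive events: 33, 33, 33, 33, 33, 33 days — a constant 33-day interval.
July 27, 2004 + 33 days = August 29, 2004.
August 29, 2004 + 33 days = October 1, 2004.
October 1, 2004 + 33 days = November 3, 2004.
November 3, 2004 + 33 days = December 6, 2004.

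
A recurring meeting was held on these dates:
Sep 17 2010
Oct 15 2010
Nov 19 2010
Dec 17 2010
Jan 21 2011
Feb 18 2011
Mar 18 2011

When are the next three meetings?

Apr 15 2011, May 20 2011, Jun 17 2011

All dates are Fridays, 28, 35, 28, 35, 28, 28 days apart.
Specifically, the 3rd Friday of each month.
April 2011 — 3rd Friday is Apr 15 2011.
3rd Friday of May 2011: May 20 2011.
3rd Friday of June 2011: Jun 17 2011.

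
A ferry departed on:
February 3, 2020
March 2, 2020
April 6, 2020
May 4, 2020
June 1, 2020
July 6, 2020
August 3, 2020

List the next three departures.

September 7, 2020; October 5, 2020; November 2, 2020

All dates are Mondays, 28, 35, 28, 28, 35, 28 days apart.
Specifically, the 1st Monday of each month.
1st Monday of September 2020: September 7, 2020.
October 2020 — 1st Monday is October 5, 2020.
1st Monday of November 2020: November 2, 2020.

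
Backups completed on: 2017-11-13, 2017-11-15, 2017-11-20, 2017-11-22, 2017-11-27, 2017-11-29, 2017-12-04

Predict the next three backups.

2017-12-06, 2017-12-11, 2017-12-13

Every event lands on a Monday or Wednesday (gaps cycle 2, 5, 2, 5, 2, 5).
So the schedule is: every Monday and Wednesday.
The following Wednesday is 2017-12-06.
The following Monday is 2017-12-11.
Next Wednesday: 2017-12-13.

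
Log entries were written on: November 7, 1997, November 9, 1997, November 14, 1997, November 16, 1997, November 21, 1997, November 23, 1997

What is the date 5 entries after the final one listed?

Every event lands on a Friday or Sunday (gaps cycle 2, 5, 2, 5, 2).
So the schedule is: every Friday and Sunday.
Next Friday: November 28, 1997.
The following Sunday is November 30, 1997.
The following Friday is December 5, 1997.
The following Sunday is December 7, 1997.
Next Friday: December 12, 1997.

December 12, 1997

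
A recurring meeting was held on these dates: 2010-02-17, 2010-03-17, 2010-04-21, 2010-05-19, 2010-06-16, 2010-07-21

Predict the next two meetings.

Gaps: 28, 35, 28, 28, 35 days — a mix of 28 and 35. Every date is a Wednesday.
Each is the 3rd Wednesday of its month.
3rd Wednesday of August 2010: 2010-08-18.
3rd Wednesday of September 2010: 2010-09-15.

2010-08-18, 2010-09-15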